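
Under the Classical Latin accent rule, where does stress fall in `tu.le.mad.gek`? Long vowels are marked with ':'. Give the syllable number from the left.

3

Classical Latin: stress the penult if heavy (long vowel or closed), else the antepenult.
Weights: 2 le L, 3 mad H, 4 gek H.
The penult (syllable 3, mad) is heavy, so it takes stress.
Stress on syllable 3: tu.le.ˈmad.gek.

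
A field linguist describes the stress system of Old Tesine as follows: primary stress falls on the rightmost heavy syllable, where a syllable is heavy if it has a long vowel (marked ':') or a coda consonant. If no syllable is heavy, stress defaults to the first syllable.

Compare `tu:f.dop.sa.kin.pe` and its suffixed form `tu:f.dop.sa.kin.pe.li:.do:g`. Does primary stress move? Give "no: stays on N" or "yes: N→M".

Base `tu:f.dop.sa.kin.pe` (5 syllables):
  Weights: 1 tu:f H, 2 dop H, 3 sa L, 4 kin H, 5 pe L.
  Heavy syllables in the domain: 1, 2, 4. The rightmost is syllable 4 (kin).
  → primary stress on syllable 4.
Suffixed `tu:f.dop.sa.kin.pe.li:.do:g` (7 syllables):
  Weights: 1 tu:f H, 2 dop H, 3 sa L, 4 kin H, 5 pe L, 6 li: H, 7 do:g H.
  Heavy syllables in the domain: 1, 2, 4, 6, 7. The rightmost is syllable 7 (do:g).
  → primary stress on syllable 7.

yes: 4→7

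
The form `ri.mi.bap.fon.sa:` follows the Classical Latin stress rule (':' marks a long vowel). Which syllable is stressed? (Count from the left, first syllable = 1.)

4

Classical Latin: stress the penult if heavy (long vowel or closed), else the antepenult.
Weights: 3 bap H, 4 fon H, 5 sa: H.
The penult (syllable 4, fon) is heavy, so it takes stress.
Stress on syllable 4: ri.mi.bap.ˈfon.sa:.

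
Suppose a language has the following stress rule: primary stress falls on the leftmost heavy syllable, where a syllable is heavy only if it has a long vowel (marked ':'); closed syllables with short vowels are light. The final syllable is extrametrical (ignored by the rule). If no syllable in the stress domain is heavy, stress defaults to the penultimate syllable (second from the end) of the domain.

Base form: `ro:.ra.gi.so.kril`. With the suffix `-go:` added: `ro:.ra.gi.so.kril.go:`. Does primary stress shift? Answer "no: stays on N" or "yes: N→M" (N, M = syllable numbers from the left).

no: stays on 1

Base `ro:.ra.gi.so.kril` (5 syllables):
  The final syllable (5, kril) is extrametrical; the stress domain is syllables 1–4.
  Weights: 1 ro: H, 2 ra L, 3 gi L, 4 so L.
  Heavy syllables in the domain: 1. The leftmost is syllable 1 (ro:).
  → primary stress on syllable 1.
Suffixed `ro:.ra.gi.so.kril.go:` (6 syllables):
  The final syllable (6, go:) is extrametrical; the stress domain is syllables 1–5.
  Weights: 1 ro: H, 2 ra L, 3 gi L, 4 so L, 5 kril L.
  Heavy syllables in the domain: 1. The leftmost is syllable 1 (ro:).
  → primary stress on syllable 1.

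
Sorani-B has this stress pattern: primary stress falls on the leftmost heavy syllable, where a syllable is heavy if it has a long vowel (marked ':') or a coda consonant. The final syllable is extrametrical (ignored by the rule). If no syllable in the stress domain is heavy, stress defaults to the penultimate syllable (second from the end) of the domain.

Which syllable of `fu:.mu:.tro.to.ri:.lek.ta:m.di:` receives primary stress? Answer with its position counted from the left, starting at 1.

The final syllable (8, di:) is extrametrical; the stress domain is syllables 1–7.
Weights: 1 fu: H, 2 mu: H, 3 tro L, 4 to L, 5 ri: H, 6 lek H, 7 ta:m H.
Heavy syllables in the domain: 1, 2, 5, 6, 7. The leftmost is syllable 1 (fu:).
Primary stress: syllable 1 → ˈfu:.mu:.tro.to.ri:.lek.ta:m.di:.

1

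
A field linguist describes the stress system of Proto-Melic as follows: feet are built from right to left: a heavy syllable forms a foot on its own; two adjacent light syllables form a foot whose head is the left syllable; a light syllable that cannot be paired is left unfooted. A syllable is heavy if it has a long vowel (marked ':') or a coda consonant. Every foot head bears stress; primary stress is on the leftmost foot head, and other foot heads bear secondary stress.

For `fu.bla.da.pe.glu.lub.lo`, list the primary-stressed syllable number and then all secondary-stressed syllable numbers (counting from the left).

primary 2, secondary 4, 6

Weights: 1 fu L, 2 bla L, 3 da L, 4 pe L, 5 glu L, 6 lub H, 7 lo L.
Parse right to left (heavy = foot alone; LL = one foot; stranded L unfooted): fu (ˈbla.da) (ˈpe.glu) (ˈlub) lo.
Foot heads: 2, 4, 6.
Primary stress on the leftmost head = syllable 2.
Secondary stress on 4, 6: fu.ˈbla.da.ˌpe.glu.ˌlub.lo.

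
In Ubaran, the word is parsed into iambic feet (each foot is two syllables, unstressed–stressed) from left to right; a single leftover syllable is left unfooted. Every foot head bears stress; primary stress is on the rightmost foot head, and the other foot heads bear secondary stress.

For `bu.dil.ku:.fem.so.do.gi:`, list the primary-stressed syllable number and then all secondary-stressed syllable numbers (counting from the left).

Parse left to right into iambic (σˈσ) feet: (bu.ˈdil) (ku:.ˈfem) (so.ˈdo) gi:. Syllable 7 is left unfooted.
Foot heads (stressed positions): 2, 4, 6.
End Rule Rightmost: primary stress on the rightmost head = syllable 6.
Secondary stress on 2, 4: bu.ˌdil.ku:.ˌfem.so.ˈdo.gi:.

primary 6, secondary 2, 4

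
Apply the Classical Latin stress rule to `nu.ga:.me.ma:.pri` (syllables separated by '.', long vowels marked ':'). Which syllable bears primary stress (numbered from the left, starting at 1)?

4

Classical Latin: stress the penult if heavy (long vowel or closed), else the antepenult.
Weights: 3 me L, 4 ma: H, 5 pri L.
The penult (syllable 4, ma:) is heavy, so it takes stress.
Stress on syllable 4: nu.ga:.me.ˈma:.pri.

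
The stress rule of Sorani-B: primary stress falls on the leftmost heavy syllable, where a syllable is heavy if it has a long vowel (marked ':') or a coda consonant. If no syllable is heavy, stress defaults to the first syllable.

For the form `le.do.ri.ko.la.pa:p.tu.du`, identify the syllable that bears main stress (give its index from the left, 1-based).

Weights: 1 le L, 2 do L, 3 ri L, 4 ko L, 5 la L, 6 pa:p H, 7 tu L, 8 du L.
Heavy syllables in the domain: 6. The leftmost is syllable 6 (pa:p).
Primary stress: syllable 6 → le.do.ri.ko.la.ˈpa:p.tu.du.

6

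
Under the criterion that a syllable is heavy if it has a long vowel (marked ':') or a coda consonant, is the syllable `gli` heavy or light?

`gli`: short vowel, open (no coda). Short vowel, open → light.

light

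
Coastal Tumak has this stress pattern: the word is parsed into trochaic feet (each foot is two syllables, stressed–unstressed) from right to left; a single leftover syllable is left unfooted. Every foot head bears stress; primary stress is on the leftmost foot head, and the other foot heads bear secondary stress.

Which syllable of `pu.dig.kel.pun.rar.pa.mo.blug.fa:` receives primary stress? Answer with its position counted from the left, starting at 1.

Parse right to left into trochaic (ˈσσ) feet: pu (ˈdig.kel) (ˈpun.rar) (ˈpa.mo) (ˈblug.fa:). Syllable 1 is left unfooted.
Foot heads (stressed positions): 2, 4, 6, 8.
End Rule Leftmost: primary stress on the leftmost head = syllable 2.
Primary stress: syllable 2 → pu.ˈdig.kel.pun.rar.pa.mo.blug.fa:.

2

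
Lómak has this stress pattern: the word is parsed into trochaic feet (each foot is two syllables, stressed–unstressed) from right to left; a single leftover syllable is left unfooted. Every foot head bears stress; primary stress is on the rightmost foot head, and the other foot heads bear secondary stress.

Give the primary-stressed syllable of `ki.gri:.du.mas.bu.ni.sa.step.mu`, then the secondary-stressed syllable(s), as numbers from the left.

primary 8, secondary 2, 4, 6

Parse right to left into trochaic (ˈσσ) feet: ki (ˈgri:.du) (ˈmas.bu) (ˈni.sa) (ˈstep.mu). Syllable 1 is left unfooted.
Foot heads (stressed positions): 2, 4, 6, 8.
End Rule Rightmost: primary stress on the rightmost head = syllable 8.
Secondary stress on 2, 4, 6: ki.ˌgri:.du.ˌmas.bu.ˌni.sa.ˈstep.mu.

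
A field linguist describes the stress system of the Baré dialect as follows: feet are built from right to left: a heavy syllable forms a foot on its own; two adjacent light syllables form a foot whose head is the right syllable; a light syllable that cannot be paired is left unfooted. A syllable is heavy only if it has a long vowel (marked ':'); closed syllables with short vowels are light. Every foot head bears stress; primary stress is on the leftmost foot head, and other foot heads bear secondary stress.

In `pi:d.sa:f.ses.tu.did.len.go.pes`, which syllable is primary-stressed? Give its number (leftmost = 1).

Weights: 1 pi:d H, 2 sa:f H, 3 ses L, 4 tu L, 5 did L, 6 len L, 7 go L, 8 pes L.
Parse right to left (heavy = foot alone; LL = one foot; stranded L unfooted): (ˈpi:d) (ˈsa:f) (ses.ˈtu) (did.ˈlen) (go.ˈpes).
Foot heads: 1, 2, 4, 6, 8.
Primary stress on the leftmost head = syllable 1.
Primary stress: syllable 1 → ˈpi:d.sa:f.ses.tu.did.len.go.pes.

1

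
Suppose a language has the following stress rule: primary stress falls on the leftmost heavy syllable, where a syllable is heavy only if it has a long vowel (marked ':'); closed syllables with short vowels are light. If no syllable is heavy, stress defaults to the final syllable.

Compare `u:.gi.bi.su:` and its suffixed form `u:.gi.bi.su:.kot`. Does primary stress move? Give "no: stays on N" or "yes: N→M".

no: stays on 1

Base `u:.gi.bi.su:` (4 syllables):
  Weights: 1 u: H, 2 gi L, 3 bi L, 4 su: H.
  Heavy syllables in the domain: 1, 4. The leftmost is syllable 1 (u:).
  → primary stress on syllable 1.
Suffixed `u:.gi.bi.su:.kot` (5 syllables):
  Weights: 1 u: H, 2 gi L, 3 bi L, 4 su: H, 5 kot L.
  Heavy syllables in the domain: 1, 4. The leftmost is syllable 1 (u:).
  → primary stress on syllable 1.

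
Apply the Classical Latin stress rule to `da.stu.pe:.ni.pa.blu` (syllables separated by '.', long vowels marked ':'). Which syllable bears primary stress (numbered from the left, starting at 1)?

4

Classical Latin: stress the penult if heavy (long vowel or closed), else the antepenult.
Weights: 4 ni L, 5 pa L, 6 blu L.
The penult (syllable 5, pa) is light, so stress falls on the antepenult (syllable 4, ni).
Stress on syllable 4: da.stu.pe:.ˈni.pa.blu.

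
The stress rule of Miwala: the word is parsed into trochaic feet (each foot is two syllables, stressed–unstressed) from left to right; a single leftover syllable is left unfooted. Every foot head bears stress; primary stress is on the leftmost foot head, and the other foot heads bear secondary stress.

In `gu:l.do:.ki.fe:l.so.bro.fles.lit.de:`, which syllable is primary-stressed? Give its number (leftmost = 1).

1

Parse left to right into trochaic (ˈσσ) feet: (ˈgu:l.do:) (ˈki.fe:l) (ˈso.bro) (ˈfles.lit) de:. Syllable 9 is left unfooted.
Foot heads (stressed positions): 1, 3, 5, 7.
End Rule Leftmost: primary stress on the leftmost head = syllable 1.
Primary stress: syllable 1 → ˈgu:l.do:.ki.fe:l.so.bro.fles.lit.de:.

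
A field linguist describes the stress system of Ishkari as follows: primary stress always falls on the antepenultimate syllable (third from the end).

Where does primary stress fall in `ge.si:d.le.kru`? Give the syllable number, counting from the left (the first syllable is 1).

The word has 4 syllables; the antepenultimate syllable (third from the end) is syllable 2 (si:d).
Primary stress: syllable 2 → ge.ˈsi:d.le.kru.

2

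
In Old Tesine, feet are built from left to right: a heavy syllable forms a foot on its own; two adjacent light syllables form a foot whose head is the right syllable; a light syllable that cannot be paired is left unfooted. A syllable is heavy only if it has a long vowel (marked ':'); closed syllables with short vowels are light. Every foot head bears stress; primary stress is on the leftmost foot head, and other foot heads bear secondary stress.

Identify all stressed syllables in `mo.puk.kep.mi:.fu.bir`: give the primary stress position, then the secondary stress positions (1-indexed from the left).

primary 2, secondary 4, 6

Weights: 1 mo L, 2 puk L, 3 kep L, 4 mi: H, 5 fu L, 6 bir L.
Parse left to right (heavy = foot alone; LL = one foot; stranded L unfooted): (mo.ˈpuk) kep (ˈmi:) (fu.ˈbir).
Foot heads: 2, 4, 6.
Primary stress on the leftmost head = syllable 2.
Secondary stress on 4, 6: mo.ˈpuk.kep.ˌmi:.fu.ˌbir.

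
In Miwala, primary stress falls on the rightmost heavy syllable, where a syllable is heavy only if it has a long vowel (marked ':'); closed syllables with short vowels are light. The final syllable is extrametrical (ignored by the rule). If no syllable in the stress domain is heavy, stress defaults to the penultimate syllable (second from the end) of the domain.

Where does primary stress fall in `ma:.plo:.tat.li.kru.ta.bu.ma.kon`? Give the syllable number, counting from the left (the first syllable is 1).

The final syllable (9, kon) is extrametrical; the stress domain is syllables 1–8.
Weights: 1 ma: H, 2 plo: H, 3 tat L, 4 li L, 5 kru L, 6 ta L, 7 bu L, 8 ma L.
Heavy syllables in the domain: 1, 2. The rightmost is syllable 2 (plo:).
Primary stress: syllable 2 → ma:.ˈplo:.tat.li.kru.ta.bu.ma.kon.

2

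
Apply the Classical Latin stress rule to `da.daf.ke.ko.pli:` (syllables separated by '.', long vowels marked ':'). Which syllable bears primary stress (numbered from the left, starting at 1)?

3

Classical Latin: stress the penult if heavy (long vowel or closed), else the antepenult.
Weights: 3 ke L, 4 ko L, 5 pli: H.
The penult (syllable 4, ko) is light, so stress falls on the antepenult (syllable 3, ke).
Stress on syllable 3: da.daf.ˈke.ko.pli:.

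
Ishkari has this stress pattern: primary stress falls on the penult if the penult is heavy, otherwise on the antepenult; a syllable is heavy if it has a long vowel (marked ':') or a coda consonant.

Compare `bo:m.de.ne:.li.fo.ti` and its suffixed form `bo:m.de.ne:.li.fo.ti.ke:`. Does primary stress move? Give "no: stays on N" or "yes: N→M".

yes: 4→5

Base `bo:m.de.ne:.li.fo.ti` (6 syllables):
  Weights: 4 li L, 5 fo L, 6 ti L.
  The penult (syllable 5, fo) is light, so stress falls on the antepenult (syllable 4, li).
  → primary stress on syllable 4.
Suffixed `bo:m.de.ne:.li.fo.ti.ke:` (7 syllables):
  Weights: 5 fo L, 6 ti L, 7 ke: H.
  The penult (syllable 6, ti) is light, so stress falls on the antepenult (syllable 5, fo).
  → primary stress on syllable 5.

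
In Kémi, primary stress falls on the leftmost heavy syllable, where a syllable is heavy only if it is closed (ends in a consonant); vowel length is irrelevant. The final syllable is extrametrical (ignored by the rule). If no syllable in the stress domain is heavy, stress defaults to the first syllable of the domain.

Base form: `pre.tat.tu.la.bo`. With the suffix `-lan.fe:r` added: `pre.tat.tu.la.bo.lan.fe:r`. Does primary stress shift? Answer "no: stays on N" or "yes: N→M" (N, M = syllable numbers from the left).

no: stays on 2

Base `pre.tat.tu.la.bo` (5 syllables):
  The final syllable (5, bo) is extrametrical; the stress domain is syllables 1–4.
  Weights: 1 pre L, 2 tat H, 3 tu L, 4 la L.
  Heavy syllables in the domain: 2. The leftmost is syllable 2 (tat).
  → primary stress on syllable 2.
Suffixed `pre.tat.tu.la.bo.lan.fe:r` (7 syllables):
  The final syllable (7, fe:r) is extrametrical; the stress domain is syllables 1–6.
  Weights: 1 pre L, 2 tat H, 3 tu L, 4 la L, 5 bo L, 6 lan H.
  Heavy syllables in the domain: 2, 6. The leftmost is syllable 2 (tat).
  → primary stress on syllable 2.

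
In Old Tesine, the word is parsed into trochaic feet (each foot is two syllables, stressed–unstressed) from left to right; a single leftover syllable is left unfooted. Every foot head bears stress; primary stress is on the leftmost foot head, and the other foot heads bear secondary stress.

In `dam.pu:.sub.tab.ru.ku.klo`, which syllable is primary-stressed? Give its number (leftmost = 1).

1

Parse left to right into trochaic (ˈσσ) feet: (ˈdam.pu:) (ˈsub.tab) (ˈru.ku) klo. Syllable 7 is left unfooted.
Foot heads (stressed positions): 1, 3, 5.
End Rule Leftmost: primary stress on the leftmost head = syllable 1.
Primary stress: syllable 1 → ˈdam.pu:.sub.tab.ru.ku.klo.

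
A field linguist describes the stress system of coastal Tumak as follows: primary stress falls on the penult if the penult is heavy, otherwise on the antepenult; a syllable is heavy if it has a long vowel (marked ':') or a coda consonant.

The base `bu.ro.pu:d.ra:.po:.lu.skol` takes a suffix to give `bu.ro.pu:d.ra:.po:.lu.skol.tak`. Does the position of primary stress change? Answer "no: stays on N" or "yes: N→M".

yes: 5→7

Base `bu.ro.pu:d.ra:.po:.lu.skol` (7 syllables):
  Weights: 5 po: H, 6 lu L, 7 skol H.
  The penult (syllable 6, lu) is light, so stress falls on the antepenult (syllable 5, po:).
  → primary stress on syllable 5.
Suffixed `bu.ro.pu:d.ra:.po:.lu.skol.tak` (8 syllables):
  Weights: 6 lu L, 7 skol H, 8 tak H.
  The penult (syllable 7, skol) is heavy, so it takes stress.
  → primary stress on syllable 7.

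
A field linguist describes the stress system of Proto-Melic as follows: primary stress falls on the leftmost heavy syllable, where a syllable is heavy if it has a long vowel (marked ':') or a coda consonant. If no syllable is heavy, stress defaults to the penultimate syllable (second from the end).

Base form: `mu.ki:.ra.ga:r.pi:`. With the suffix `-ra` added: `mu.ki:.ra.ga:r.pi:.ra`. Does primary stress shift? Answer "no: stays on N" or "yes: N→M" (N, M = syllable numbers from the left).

Base `mu.ki:.ra.ga:r.pi:` (5 syllables):
  Weights: 1 mu L, 2 ki: H, 3 ra L, 4 ga:r H, 5 pi: H.
  Heavy syllables in the domain: 2, 4, 5. The leftmost is syllable 2 (ki:).
  → primary stress on syllable 2.
Suffixed `mu.ki:.ra.ga:r.pi:.ra` (6 syllables):
  Weights: 1 mu L, 2 ki: H, 3 ra L, 4 ga:r H, 5 pi: H, 6 ra L.
  Heavy syllables in the domain: 2, 4, 5. The leftmost is syllable 2 (ki:).
  → primary stress on syllable 2.

no: stays on 2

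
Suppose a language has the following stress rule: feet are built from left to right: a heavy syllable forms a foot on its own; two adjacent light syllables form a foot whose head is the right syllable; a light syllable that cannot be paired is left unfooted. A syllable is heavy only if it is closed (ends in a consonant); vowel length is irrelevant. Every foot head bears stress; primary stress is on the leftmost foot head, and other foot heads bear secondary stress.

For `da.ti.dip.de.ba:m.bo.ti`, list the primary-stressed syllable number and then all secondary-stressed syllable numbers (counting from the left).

primary 2, secondary 3, 5, 7

Weights: 1 da L, 2 ti L, 3 dip H, 4 de L, 5 ba:m H, 6 bo L, 7 ti L.
Parse left to right (heavy = foot alone; LL = one foot; stranded L unfooted): (da.ˈti) (ˈdip) de (ˈba:m) (bo.ˈti).
Foot heads: 2, 3, 5, 7.
Primary stress on the leftmost head = syllable 2.
Secondary stress on 3, 5, 7: da.ˈti.ˌdip.de.ˌba:m.bo.ˌti.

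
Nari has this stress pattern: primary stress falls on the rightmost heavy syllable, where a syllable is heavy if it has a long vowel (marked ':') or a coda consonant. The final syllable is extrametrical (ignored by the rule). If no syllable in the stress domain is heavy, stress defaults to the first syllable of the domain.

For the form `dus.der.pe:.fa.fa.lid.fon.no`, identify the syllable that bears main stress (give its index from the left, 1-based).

7

The final syllable (8, no) is extrametrical; the stress domain is syllables 1–7.
Weights: 1 dus H, 2 der H, 3 pe: H, 4 fa L, 5 fa L, 6 lid H, 7 fon H.
Heavy syllables in the domain: 1, 2, 3, 6, 7. The rightmost is syllable 7 (fon).
Primary stress: syllable 7 → dus.der.pe:.fa.fa.lid.ˈfon.no.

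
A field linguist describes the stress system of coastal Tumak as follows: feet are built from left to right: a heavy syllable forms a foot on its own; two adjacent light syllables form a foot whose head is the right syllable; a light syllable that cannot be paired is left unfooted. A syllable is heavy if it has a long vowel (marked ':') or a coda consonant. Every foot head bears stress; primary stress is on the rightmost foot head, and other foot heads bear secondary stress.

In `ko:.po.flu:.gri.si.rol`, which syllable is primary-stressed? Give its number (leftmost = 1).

Weights: 1 ko: H, 2 po L, 3 flu: H, 4 gri L, 5 si L, 6 rol H.
Parse left to right (heavy = foot alone; LL = one foot; stranded L unfooted): (ˈko:) po (ˈflu:) (gri.ˈsi) (ˈrol).
Foot heads: 1, 3, 5, 6.
Primary stress on the rightmost head = syllable 6.
Primary stress: syllable 6 → ko:.po.flu:.gri.si.ˈrol.

6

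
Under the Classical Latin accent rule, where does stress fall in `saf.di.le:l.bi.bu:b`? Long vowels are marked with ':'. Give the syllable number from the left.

3

Classical Latin: stress the penult if heavy (long vowel or closed), else the antepenult.
Weights: 3 le:l H, 4 bi L, 5 bu:b H.
The penult (syllable 4, bi) is light, so stress falls on the antepenult (syllable 3, le:l).
Stress on syllable 3: saf.di.ˈle:l.bi.bu:b.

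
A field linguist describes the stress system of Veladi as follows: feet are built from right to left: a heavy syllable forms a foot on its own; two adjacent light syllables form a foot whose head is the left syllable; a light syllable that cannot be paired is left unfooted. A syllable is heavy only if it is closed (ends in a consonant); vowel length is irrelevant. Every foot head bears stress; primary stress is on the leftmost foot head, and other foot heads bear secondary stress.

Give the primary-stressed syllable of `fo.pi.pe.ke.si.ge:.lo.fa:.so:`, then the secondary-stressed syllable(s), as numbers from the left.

Weights: 1 fo L, 2 pi L, 3 pe L, 4 ke L, 5 si L, 6 ge: L, 7 lo L, 8 fa: L, 9 so: L.
Parse right to left (heavy = foot alone; LL = one foot; stranded L unfooted): fo (ˈpi.pe) (ˈke.si) (ˈge:.lo) (ˈfa:.so:).
Foot heads: 2, 4, 6, 8.
Primary stress on the leftmost head = syllable 2.
Secondary stress on 4, 6, 8: fo.ˈpi.pe.ˌke.si.ˌge:.lo.ˌfa:.so:.

primary 2, secondary 4, 6, 8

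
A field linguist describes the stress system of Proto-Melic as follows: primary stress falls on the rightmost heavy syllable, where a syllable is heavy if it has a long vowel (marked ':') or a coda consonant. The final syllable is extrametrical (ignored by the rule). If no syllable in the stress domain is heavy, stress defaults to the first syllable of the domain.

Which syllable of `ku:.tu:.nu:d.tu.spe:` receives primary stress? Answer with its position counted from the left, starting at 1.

3

The final syllable (5, spe:) is extrametrical; the stress domain is syllables 1–4.
Weights: 1 ku: H, 2 tu: H, 3 nu:d H, 4 tu L.
Heavy syllables in the domain: 1, 2, 3. The rightmost is syllable 3 (nu:d).
Primary stress: syllable 3 → ku:.tu:.ˈnu:d.tu.spe:.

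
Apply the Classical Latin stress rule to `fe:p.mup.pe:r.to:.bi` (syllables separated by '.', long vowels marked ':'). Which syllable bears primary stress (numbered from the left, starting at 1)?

Classical Latin: stress the penult if heavy (long vowel or closed), else the antepenult.
Weights: 3 pe:r H, 4 to: H, 5 bi L.
The penult (syllable 4, to:) is heavy, so it takes stress.
Stress on syllable 4: fe:p.mup.pe:r.ˈto:.bi.

4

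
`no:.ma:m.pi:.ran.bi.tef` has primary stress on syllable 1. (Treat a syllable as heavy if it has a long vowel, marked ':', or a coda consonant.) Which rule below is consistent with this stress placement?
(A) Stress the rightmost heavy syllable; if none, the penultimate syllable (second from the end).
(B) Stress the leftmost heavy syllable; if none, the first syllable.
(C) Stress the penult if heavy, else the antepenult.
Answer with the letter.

Rule A → syllable 6 (observed: 1).
Rule B → syllable 1 ✓.
Rule C → syllable 4 (observed: 1).

B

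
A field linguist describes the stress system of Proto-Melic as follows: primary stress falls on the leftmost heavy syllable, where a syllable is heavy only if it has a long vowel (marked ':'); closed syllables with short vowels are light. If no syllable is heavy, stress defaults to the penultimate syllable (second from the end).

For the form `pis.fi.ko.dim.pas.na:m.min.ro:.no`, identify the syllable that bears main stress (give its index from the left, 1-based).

6

Weights: 1 pis L, 2 fi L, 3 ko L, 4 dim L, 5 pas L, 6 na:m H, 7 min L, 8 ro: H, 9 no L.
Heavy syllables in the domain: 6, 8. The leftmost is syllable 6 (na:m).
Primary stress: syllable 6 → pis.fi.ko.dim.pas.ˈna:m.min.ro:.no.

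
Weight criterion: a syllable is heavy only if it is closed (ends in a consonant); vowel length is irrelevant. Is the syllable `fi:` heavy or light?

`fi:`: long vowel, open (no coda). Open (no coda) → light.

light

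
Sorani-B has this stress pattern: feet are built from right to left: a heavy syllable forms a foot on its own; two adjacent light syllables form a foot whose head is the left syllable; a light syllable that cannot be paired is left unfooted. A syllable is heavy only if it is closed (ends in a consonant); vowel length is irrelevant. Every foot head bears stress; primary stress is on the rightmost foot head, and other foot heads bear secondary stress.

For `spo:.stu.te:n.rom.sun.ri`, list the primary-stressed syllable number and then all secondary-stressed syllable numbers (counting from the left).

primary 5, secondary 1, 3, 4

Weights: 1 spo: L, 2 stu L, 3 te:n H, 4 rom H, 5 sun H, 6 ri L.
Parse right to left (heavy = foot alone; LL = one foot; stranded L unfooted): (ˈspo:.stu) (ˈte:n) (ˈrom) (ˈsun) ri.
Foot heads: 1, 3, 4, 5.
Primary stress on the rightmost head = syllable 5.
Secondary stress on 1, 3, 4: ˌspo:.stu.ˌte:n.ˌrom.ˈsun.ri.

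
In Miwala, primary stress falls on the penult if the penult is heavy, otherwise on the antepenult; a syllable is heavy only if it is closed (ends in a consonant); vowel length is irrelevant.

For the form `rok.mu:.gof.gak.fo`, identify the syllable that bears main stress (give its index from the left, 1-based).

Weights: 3 gof H, 4 gak H, 5 fo L.
The penult (syllable 4, gak) is heavy, so it takes stress.
Primary stress: syllable 4 → rok.mu:.gof.ˈgak.fo.

4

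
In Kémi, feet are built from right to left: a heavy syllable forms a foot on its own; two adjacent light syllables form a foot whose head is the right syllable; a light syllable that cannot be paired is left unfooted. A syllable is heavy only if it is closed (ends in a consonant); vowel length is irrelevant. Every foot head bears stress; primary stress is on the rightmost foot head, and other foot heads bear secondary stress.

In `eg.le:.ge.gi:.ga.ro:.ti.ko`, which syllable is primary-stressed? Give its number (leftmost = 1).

Weights: 1 eg H, 2 le: L, 3 ge L, 4 gi: L, 5 ga L, 6 ro: L, 7 ti L, 8 ko L.
Parse right to left (heavy = foot alone; LL = one foot; stranded L unfooted): (ˈeg) le: (ge.ˈgi:) (ga.ˈro:) (ti.ˈko).
Foot heads: 1, 4, 6, 8.
Primary stress on the rightmost head = syllable 8.
Primary stress: syllable 8 → eg.le:.ge.gi:.ga.ro:.ti.ˈko.

8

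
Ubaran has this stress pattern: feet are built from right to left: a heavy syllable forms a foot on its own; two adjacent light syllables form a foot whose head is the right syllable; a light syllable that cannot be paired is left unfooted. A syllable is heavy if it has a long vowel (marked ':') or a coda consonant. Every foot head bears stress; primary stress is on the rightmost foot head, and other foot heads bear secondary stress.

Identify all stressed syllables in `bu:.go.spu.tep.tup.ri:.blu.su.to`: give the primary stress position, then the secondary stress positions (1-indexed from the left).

Weights: 1 bu: H, 2 go L, 3 spu L, 4 tep H, 5 tup H, 6 ri: H, 7 blu L, 8 su L, 9 to L.
Parse right to left (heavy = foot alone; LL = one foot; stranded L unfooted): (ˈbu:) (go.ˈspu) (ˈtep) (ˈtup) (ˈri:) blu (su.ˈto).
Foot heads: 1, 3, 4, 5, 6, 9.
Primary stress on the rightmost head = syllable 9.
Secondary stress on 1, 3, 4, 5, 6: ˌbu:.go.ˌspu.ˌtep.ˌtup.ˌri:.blu.su.ˈto.

primary 9, secondary 1, 3, 4, 5, 6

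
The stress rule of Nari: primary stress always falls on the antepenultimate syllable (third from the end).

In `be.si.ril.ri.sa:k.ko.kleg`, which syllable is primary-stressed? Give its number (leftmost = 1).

5

The word has 7 syllables; the antepenultimate syllable (third from the end) is syllable 5 (sa:k).
Primary stress: syllable 5 → be.si.ril.ri.ˈsa:k.ko.kleg.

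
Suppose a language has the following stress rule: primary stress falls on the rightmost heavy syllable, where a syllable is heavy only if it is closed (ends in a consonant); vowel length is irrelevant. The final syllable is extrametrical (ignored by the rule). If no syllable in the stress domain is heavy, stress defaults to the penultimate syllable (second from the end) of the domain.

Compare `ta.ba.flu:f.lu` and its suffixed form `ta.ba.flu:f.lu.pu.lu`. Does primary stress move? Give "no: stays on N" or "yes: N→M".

no: stays on 3

Base `ta.ba.flu:f.lu` (4 syllables):
  The final syllable (4, lu) is extrametrical; the stress domain is syllables 1–3.
  Weights: 1 ta L, 2 ba L, 3 flu:f H.
  Heavy syllables in the domain: 3. The rightmost is syllable 3 (flu:f).
  → primary stress on syllable 3.
Suffixed `ta.ba.flu:f.lu.pu.lu` (6 syllables):
  The final syllable (6, lu) is extrametrical; the stress domain is syllables 1–5.
  Weights: 1 ta L, 2 ba L, 3 flu:f H, 4 lu L, 5 pu L.
  Heavy syllables in the domain: 3. The rightmost is syllable 3 (flu:f).
  → primary stress on syllable 3.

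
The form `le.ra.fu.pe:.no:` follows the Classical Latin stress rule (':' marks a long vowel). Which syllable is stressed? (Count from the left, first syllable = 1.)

Classical Latin: stress the penult if heavy (long vowel or closed), else the antepenult.
Weights: 3 fu L, 4 pe: H, 5 no: H.
The penult (syllable 4, pe:) is heavy, so it takes stress.
Stress on syllable 4: le.ra.fu.ˈpe:.no:.

4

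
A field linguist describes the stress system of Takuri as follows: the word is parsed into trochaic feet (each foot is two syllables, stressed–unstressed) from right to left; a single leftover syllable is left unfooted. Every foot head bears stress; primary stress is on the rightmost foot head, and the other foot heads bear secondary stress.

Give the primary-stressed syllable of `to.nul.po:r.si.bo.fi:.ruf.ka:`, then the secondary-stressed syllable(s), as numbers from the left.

primary 7, secondary 1, 3, 5

Parse right to left into trochaic (ˈσσ) feet: (ˈto.nul) (ˈpo:r.si) (ˈbo.fi:) (ˈruf.ka:).
Foot heads (stressed positions): 1, 3, 5, 7.
End Rule Rightmost: primary stress on the rightmost head = syllable 7.
Secondary stress on 1, 3, 5: ˌto.nul.ˌpo:r.si.ˌbo.fi:.ˈruf.ka:.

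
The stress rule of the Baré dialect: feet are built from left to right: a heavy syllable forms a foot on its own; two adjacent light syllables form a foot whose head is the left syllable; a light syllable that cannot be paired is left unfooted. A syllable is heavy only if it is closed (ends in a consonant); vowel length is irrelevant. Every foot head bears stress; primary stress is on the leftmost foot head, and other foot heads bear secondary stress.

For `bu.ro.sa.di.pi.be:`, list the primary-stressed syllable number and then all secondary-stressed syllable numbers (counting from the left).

primary 1, secondary 3, 5

Weights: 1 bu L, 2 ro L, 3 sa L, 4 di L, 5 pi L, 6 be: L.
Parse left to right (heavy = foot alone; LL = one foot; stranded L unfooted): (ˈbu.ro) (ˈsa.di) (ˈpi.be:).
Foot heads: 1, 3, 5.
Primary stress on the leftmost head = syllable 1.
Secondary stress on 3, 5: ˈbu.ro.ˌsa.di.ˌpi.be:.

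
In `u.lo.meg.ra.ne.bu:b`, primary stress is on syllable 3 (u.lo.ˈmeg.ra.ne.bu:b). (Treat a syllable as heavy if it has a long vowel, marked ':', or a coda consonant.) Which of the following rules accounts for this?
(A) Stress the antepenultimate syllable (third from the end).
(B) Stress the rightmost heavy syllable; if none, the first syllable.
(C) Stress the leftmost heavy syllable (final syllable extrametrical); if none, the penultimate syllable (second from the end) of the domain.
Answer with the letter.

Rule A → syllable 4 (observed: 3).
Rule B → syllable 6 (observed: 3).
Rule C → syllable 3 ✓.

C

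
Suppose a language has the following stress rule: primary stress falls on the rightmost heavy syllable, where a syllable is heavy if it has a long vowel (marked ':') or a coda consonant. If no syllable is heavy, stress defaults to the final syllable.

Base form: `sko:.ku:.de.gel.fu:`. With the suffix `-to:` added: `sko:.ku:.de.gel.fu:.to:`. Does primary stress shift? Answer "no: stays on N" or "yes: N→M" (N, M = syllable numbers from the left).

Base `sko:.ku:.de.gel.fu:` (5 syllables):
  Weights: 1 sko: H, 2 ku: H, 3 de L, 4 gel H, 5 fu: H.
  Heavy syllables in the domain: 1, 2, 4, 5. The rightmost is syllable 5 (fu:).
  → primary stress on syllable 5.
Suffixed `sko:.ku:.de.gel.fu:.to:` (6 syllables):
  Weights: 1 sko: H, 2 ku: H, 3 de L, 4 gel H, 5 fu: H, 6 to: H.
  Heavy syllables in the domain: 1, 2, 4, 5, 6. The rightmost is syllable 6 (to:).
  → primary stress on syllable 6.

yes: 5→6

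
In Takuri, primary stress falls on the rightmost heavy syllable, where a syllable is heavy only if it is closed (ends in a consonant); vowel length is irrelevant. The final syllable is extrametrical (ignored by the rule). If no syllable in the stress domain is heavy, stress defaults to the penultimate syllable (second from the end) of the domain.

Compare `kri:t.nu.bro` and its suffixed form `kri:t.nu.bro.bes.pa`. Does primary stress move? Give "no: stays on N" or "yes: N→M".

yes: 1→4

Base `kri:t.nu.bro` (3 syllables):
  The final syllable (3, bro) is extrametrical; the stress domain is syllables 1–2.
  Weights: 1 kri:t H, 2 nu L.
  Heavy syllables in the domain: 1. The rightmost is syllable 1 (kri:t).
  → primary stress on syllable 1.
Suffixed `kri:t.nu.bro.bes.pa` (5 syllables):
  The final syllable (5, pa) is extrametrical; the stress domain is syllables 1–4.
  Weights: 1 kri:t H, 2 nu L, 3 bro L, 4 bes H.
  Heavy syllables in the domain: 1, 4. The rightmost is syllable 4 (bes).
  → primary stress on syllable 4.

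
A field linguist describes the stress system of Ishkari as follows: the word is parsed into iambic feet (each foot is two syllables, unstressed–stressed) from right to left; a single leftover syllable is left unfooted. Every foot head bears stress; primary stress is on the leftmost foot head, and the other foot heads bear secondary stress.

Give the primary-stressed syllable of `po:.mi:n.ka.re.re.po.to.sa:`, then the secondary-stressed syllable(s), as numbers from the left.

primary 2, secondary 4, 6, 8

Parse right to left into iambic (σˈσ) feet: (po:.ˈmi:n) (ka.ˈre) (re.ˈpo) (to.ˈsa:).
Foot heads (stressed positions): 2, 4, 6, 8.
End Rule Leftmost: primary stress on the leftmost head = syllable 2.
Secondary stress on 4, 6, 8: po:.ˈmi:n.ka.ˌre.re.ˌpo.to.ˌsa:.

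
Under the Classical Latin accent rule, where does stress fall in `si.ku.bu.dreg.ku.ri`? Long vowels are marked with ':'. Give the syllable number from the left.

4

Classical Latin: stress the penult if heavy (long vowel or closed), else the antepenult.
Weights: 4 dreg H, 5 ku L, 6 ri L.
The penult (syllable 5, ku) is light, so stress falls on the antepenult (syllable 4, dreg).
Stress on syllable 4: si.ku.bu.ˈdreg.ku.ri.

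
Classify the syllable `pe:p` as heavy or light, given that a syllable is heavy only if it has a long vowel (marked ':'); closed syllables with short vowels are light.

`pe:p`: long vowel, closed (coda /p/). Long vowel → heavy.

heavy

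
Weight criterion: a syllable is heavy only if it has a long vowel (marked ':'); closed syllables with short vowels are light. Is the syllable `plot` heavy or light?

`plot`: short vowel, closed (coda /t/). Short vowel → light.

light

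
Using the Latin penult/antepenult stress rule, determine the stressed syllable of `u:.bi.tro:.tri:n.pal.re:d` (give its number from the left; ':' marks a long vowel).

5

Classical Latin: stress the penult if heavy (long vowel or closed), else the antepenult.
Weights: 4 tri:n H, 5 pal H, 6 re:d H.
The penult (syllable 5, pal) is heavy, so it takes stress.
Stress on syllable 5: u:.bi.tro:.tri:n.ˈpal.re:d.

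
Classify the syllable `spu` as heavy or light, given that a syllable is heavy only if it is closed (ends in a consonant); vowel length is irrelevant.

light

`spu`: short vowel, open (no coda). Open (no coda) → light.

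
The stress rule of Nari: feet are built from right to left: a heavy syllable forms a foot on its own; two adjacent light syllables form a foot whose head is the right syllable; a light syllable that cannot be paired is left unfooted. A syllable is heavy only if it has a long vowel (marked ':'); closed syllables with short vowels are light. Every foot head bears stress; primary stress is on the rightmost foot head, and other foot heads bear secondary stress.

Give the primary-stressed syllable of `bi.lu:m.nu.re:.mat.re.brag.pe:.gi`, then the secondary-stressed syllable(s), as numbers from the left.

primary 8, secondary 2, 4, 7

Weights: 1 bi L, 2 lu:m H, 3 nu L, 4 re: H, 5 mat L, 6 re L, 7 brag L, 8 pe: H, 9 gi L.
Parse right to left (heavy = foot alone; LL = one foot; stranded L unfooted): bi (ˈlu:m) nu (ˈre:) mat (re.ˈbrag) (ˈpe:) gi.
Foot heads: 2, 4, 7, 8.
Primary stress on the rightmost head = syllable 8.
Secondary stress on 2, 4, 7: bi.ˌlu:m.nu.ˌre:.mat.re.ˌbrag.ˈpe:.gi.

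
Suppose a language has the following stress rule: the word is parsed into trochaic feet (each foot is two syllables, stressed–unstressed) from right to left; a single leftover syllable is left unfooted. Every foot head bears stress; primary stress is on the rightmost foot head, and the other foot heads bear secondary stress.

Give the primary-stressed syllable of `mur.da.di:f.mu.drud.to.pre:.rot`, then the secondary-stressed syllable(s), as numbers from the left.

primary 7, secondary 1, 3, 5

Parse right to left into trochaic (ˈσσ) feet: (ˈmur.da) (ˈdi:f.mu) (ˈdrud.to) (ˈpre:.rot).
Foot heads (stressed positions): 1, 3, 5, 7.
End Rule Rightmost: primary stress on the rightmost head = syllable 7.
Secondary stress on 1, 3, 5: ˌmur.da.ˌdi:f.mu.ˌdrud.to.ˈpre:.rot.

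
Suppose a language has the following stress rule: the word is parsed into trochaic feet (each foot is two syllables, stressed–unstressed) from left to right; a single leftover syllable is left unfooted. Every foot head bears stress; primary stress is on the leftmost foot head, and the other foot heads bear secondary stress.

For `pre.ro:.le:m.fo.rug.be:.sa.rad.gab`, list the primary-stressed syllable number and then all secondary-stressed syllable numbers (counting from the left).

primary 1, secondary 3, 5, 7

Parse left to right into trochaic (ˈσσ) feet: (ˈpre.ro:) (ˈle:m.fo) (ˈrug.be:) (ˈsa.rad) gab. Syllable 9 is left unfooted.
Foot heads (stressed positions): 1, 3, 5, 7.
End Rule Leftmost: primary stress on the leftmost head = syllable 1.
Secondary stress on 3, 5, 7: ˈpre.ro:.ˌle:m.fo.ˌrug.be:.ˌsa.rad.gab.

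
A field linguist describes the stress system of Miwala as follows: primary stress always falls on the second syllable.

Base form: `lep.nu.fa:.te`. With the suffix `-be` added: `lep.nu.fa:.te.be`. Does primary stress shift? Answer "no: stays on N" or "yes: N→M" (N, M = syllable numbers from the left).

Base `lep.nu.fa:.te` (4 syllables):
  The word has 4 syllables; the second syllable is syllable 2 (nu).
  → primary stress on syllable 2.
Suffixed `lep.nu.fa:.te.be` (5 syllables):
  The word has 5 syllables; the second syllable is syllable 2 (nu).
  → primary stress on syllable 2.

no: stays on 2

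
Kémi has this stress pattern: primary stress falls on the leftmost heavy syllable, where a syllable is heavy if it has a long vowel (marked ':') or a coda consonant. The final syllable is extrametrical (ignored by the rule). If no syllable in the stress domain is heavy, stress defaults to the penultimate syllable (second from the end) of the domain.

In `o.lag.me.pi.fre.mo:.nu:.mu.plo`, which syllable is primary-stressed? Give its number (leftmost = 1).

2

The final syllable (9, plo) is extrametrical; the stress domain is syllables 1–8.
Weights: 1 o L, 2 lag H, 3 me L, 4 pi L, 5 fre L, 6 mo: H, 7 nu: H, 8 mu L.
Heavy syllables in the domain: 2, 6, 7. The leftmost is syllable 2 (lag).
Primary stress: syllable 2 → o.ˈlag.me.pi.fre.mo:.nu:.mu.plo.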